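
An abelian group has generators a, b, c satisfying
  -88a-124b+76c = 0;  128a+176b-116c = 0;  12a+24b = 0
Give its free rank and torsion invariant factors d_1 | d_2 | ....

Answer: M ≅ ℤ/4 ⊕ ℤ/12 ⊕ ℤ/12

Derivation:
rank_ℚ(R)=3; free=3−3=0
SNF(R) diag = [4, 12, 12] → torsion [4, 12, 12]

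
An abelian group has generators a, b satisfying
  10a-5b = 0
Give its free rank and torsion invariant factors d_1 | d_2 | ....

rank_ℚ(R)=1; free=2−1=1
SNF(R) diag = [5] → torsion [5]

Answer: M ≅ ℤ^1 ⊕ ℤ/5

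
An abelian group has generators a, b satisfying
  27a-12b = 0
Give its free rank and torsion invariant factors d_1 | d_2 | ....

Answer: M ≅ ℤ^1 ⊕ ℤ/3

Derivation:
rank_ℚ(R)=1; free=2−1=1
SNF(R) diag = [3] → torsion [3]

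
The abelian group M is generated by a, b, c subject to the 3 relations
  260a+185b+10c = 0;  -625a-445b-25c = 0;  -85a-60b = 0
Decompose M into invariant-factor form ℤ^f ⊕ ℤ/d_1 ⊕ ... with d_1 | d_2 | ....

Answer: M ≅ ℤ/5 ⊕ ℤ/5 ⊕ ℤ/5

Derivation:
rank_ℚ(R)=3; free=3−3=0
SNF(R) diag = [5, 5, 5] → torsion [5, 5, 5]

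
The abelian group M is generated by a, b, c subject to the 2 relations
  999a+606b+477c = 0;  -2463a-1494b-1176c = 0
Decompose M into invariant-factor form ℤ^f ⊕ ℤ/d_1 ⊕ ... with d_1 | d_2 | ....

Answer: M ≅ ℤ^1 ⊕ ℤ/3 ⊕ ℤ/3

Derivation:
rank_ℚ(R)=2; free=3−2=1
SNF(R) diag = [3, 3] → torsion [3, 3]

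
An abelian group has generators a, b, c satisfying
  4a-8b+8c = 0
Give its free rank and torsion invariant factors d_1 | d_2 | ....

rank_ℚ(R)=1; free=3−1=2
SNF(R) diag = [4] → torsion [4]

Answer: M ≅ ℤ^2 ⊕ ℤ/4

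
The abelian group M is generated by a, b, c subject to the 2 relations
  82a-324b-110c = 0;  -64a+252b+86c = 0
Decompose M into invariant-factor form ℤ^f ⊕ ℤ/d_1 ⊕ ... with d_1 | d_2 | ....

rank_ℚ(R)=2; free=3−2=1
SNF(R) diag = [2, 6] → torsion [2, 6]

Answer: M ≅ ℤ^1 ⊕ ℤ/2 ⊕ ℤ/6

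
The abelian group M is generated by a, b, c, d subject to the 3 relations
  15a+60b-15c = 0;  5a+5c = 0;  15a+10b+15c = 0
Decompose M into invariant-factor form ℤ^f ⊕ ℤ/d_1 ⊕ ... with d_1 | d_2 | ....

rank_ℚ(R)=3; free=4−3=1
SNF(R) diag = [5, 10, 30] → torsion [5, 10, 30]

Answer: M ≅ ℤ^1 ⊕ ℤ/5 ⊕ ℤ/10 ⊕ ℤ/30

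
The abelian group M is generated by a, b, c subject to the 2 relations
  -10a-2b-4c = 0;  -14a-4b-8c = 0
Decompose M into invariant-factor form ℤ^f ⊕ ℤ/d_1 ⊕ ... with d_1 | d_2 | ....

rank_ℚ(R)=2; free=3−2=1
SNF(R) diag = [2, 6] → torsion [2, 6]

Answer: M ≅ ℤ^1 ⊕ ℤ/2 ⊕ ℤ/6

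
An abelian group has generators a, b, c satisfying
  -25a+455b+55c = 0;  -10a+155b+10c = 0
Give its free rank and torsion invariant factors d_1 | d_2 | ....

rank_ℚ(R)=2; free=3−2=1
SNF(R) diag = [5, 15] → torsion [5, 15]

Answer: M ≅ ℤ^1 ⊕ ℤ/5 ⊕ ℤ/15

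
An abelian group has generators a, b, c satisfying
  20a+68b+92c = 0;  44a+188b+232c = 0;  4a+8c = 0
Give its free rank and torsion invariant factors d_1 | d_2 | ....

Answer: M ≅ ℤ/4 ⊕ ℤ/4 ⊕ ℤ/4

Derivation:
rank_ℚ(R)=3; free=3−3=0
SNF(R) diag = [4, 4, 4] → torsion [4, 4, 4]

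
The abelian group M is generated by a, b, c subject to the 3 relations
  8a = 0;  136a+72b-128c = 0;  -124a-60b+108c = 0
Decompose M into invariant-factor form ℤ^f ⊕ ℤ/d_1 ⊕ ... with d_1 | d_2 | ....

rank_ℚ(R)=3; free=3−3=0
SNF(R) diag = [4, 8, 24] → torsion [4, 8, 24]

Answer: M ≅ ℤ/4 ⊕ ℤ/8 ⊕ ℤ/24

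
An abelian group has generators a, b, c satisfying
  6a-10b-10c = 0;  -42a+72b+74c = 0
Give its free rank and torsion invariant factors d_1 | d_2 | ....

Answer: M ≅ ℤ^1 ⊕ ℤ/2 ⊕ ℤ/2

Derivation:
rank_ℚ(R)=2; free=3−2=1
SNF(R) diag = [2, 2] → torsion [2, 2]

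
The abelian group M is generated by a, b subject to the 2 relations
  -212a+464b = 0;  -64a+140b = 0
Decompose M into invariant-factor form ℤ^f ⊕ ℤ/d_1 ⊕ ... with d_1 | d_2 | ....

rank_ℚ(R)=2; free=2−2=0
SNF(R) diag = [4, 4] → torsion [4, 4]

Answer: M ≅ ℤ/4 ⊕ ℤ/4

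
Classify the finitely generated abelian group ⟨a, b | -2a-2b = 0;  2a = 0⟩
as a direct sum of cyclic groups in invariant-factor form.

rank_ℚ(R)=2; free=2−2=0
SNF(R) diag = [2, 2] → torsion [2, 2]

Answer: M ≅ ℤ/2 ⊕ ℤ/2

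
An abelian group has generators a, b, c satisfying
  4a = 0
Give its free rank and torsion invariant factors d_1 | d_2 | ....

rank_ℚ(R)=1; free=3−1=2
SNF(R) diag = [4] → torsion [4]

Answer: M ≅ ℤ^2 ⊕ ℤ/4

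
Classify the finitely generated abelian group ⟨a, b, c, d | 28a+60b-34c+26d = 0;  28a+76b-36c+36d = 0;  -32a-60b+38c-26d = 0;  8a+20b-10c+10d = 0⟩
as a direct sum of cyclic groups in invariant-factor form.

rank_ℚ(R)=4; free=4−4=0
SNF(R) diag = [2, 4, 4, 4] → torsion [2, 4, 4, 4]

Answer: M ≅ ℤ/2 ⊕ ℤ/4 ⊕ ℤ/4 ⊕ ℤ/4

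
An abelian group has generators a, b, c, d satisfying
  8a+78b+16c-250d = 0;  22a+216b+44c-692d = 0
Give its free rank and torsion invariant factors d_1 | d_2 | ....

Answer: M ≅ ℤ^2 ⊕ ℤ/2 ⊕ ℤ/6

Derivation:
rank_ℚ(R)=2; free=4−2=2
SNF(R) diag = [2, 6] → torsion [2, 6]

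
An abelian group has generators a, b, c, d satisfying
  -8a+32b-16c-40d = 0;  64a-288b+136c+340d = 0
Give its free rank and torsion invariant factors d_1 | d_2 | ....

Answer: M ≅ ℤ^2 ⊕ ℤ/4 ⊕ ℤ/8

Derivation:
rank_ℚ(R)=2; free=4−2=2
SNF(R) diag = [4, 8] → torsion [4, 8]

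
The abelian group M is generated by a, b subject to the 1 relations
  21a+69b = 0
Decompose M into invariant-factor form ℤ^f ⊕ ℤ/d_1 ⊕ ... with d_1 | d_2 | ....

Answer: M ≅ ℤ^1 ⊕ ℤ/3

Derivation:
rank_ℚ(R)=1; free=2−1=1
SNF(R) diag = [3] → torsion [3]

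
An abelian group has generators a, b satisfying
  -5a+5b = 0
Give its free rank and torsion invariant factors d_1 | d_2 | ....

rank_ℚ(R)=1; free=2−1=1
SNF(R) diag = [5] → torsion [5]

Answer: M ≅ ℤ^1 ⊕ ℤ/5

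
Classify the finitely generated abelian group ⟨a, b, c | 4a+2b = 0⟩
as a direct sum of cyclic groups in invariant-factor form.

rank_ℚ(R)=1; free=3−1=2
SNF(R) diag = [2] → torsion [2]

Answer: M ≅ ℤ^2 ⊕ ℤ/2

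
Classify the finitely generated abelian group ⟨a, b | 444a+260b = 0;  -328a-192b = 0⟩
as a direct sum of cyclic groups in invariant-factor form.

rank_ℚ(R)=2; free=2−2=0
SNF(R) diag = [4, 8] → torsion [4, 8]

Answer: M ≅ ℤ/4 ⊕ ℤ/8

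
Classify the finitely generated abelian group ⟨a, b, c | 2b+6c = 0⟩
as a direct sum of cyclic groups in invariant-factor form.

rank_ℚ(R)=1; free=3−1=2
SNF(R) diag = [2] → torsion [2]

Answer: M ≅ ℤ^2 ⊕ ℤ/2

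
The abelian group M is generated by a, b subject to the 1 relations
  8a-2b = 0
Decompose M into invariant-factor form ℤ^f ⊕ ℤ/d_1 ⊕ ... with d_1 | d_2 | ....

Answer: M ≅ ℤ^1 ⊕ ℤ/2

Derivation:
rank_ℚ(R)=1; free=2−1=1
SNF(R) diag = [2] → torsion [2]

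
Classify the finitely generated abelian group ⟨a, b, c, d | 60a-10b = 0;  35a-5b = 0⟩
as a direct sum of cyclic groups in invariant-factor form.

Answer: M ≅ ℤ^2 ⊕ ℤ/5 ⊕ ℤ/10

Derivation:
rank_ℚ(R)=2; free=4−2=2
SNF(R) diag = [5, 10] → torsion [5, 10]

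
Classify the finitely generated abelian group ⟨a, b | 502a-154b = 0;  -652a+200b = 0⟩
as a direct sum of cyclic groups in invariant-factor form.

rank_ℚ(R)=2; free=2−2=0
SNF(R) diag = [2, 4] → torsion [2, 4]

Answer: M ≅ ℤ/2 ⊕ ℤ/4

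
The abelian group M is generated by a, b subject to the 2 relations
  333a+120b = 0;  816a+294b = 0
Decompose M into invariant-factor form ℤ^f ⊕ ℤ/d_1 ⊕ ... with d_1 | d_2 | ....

rank_ℚ(R)=2; free=2−2=0
SNF(R) diag = [3, 6] → torsion [3, 6]

Answer: M ≅ ℤ/3 ⊕ ℤ/6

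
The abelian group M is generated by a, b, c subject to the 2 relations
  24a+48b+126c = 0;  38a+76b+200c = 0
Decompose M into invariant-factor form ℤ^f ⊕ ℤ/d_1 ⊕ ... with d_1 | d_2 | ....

Answer: M ≅ ℤ^1 ⊕ ℤ/2 ⊕ ℤ/6

Derivation:
rank_ℚ(R)=2; free=3−2=1
SNF(R) diag = [2, 6] → torsion [2, 6]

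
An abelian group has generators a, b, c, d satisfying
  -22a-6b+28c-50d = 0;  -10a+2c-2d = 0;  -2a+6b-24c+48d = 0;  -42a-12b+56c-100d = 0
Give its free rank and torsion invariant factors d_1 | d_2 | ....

Answer: M ≅ ℤ/2 ⊕ ℤ/2 ⊕ ℤ/2 ⊕ ℤ/6

Derivation:
rank_ℚ(R)=4; free=4−4=0
SNF(R) diag = [2, 2, 2, 6] → torsion [2, 2, 2, 6]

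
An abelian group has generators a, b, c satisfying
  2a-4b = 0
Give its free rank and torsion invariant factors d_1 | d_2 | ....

Answer: M ≅ ℤ^2 ⊕ ℤ/2

Derivation:
rank_ℚ(R)=1; free=3−1=2
SNF(R) diag = [2] → torsion [2]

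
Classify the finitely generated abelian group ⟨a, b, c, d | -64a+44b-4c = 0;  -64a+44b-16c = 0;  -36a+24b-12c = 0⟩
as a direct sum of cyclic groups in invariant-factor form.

rank_ℚ(R)=3; free=4−3=1
SNF(R) diag = [4, 12, 12] → torsion [4, 12, 12]

Answer: M ≅ ℤ^1 ⊕ ℤ/4 ⊕ ℤ/12 ⊕ ℤ/12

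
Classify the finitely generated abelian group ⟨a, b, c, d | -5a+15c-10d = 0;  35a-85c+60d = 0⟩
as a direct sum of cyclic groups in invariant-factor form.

rank_ℚ(R)=2; free=4−2=2
SNF(R) diag = [5, 10] → torsion [5, 10]

Answer: M ≅ ℤ^2 ⊕ ℤ/5 ⊕ ℤ/10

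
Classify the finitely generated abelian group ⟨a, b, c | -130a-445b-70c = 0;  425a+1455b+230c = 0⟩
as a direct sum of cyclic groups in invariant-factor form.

rank_ℚ(R)=2; free=3−2=1
SNF(R) diag = [5, 5] → torsion [5, 5]

Answer: M ≅ ℤ^1 ⊕ ℤ/5 ⊕ ℤ/5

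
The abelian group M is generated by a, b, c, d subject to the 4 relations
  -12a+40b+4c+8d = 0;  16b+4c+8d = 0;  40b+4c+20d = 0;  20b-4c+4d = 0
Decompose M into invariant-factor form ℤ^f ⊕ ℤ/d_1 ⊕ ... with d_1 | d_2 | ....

Answer: M ≅ ℤ/4 ⊕ ℤ/12 ⊕ ℤ/12 ⊕ ℤ/12

Derivation:
rank_ℚ(R)=4; free=4−4=0
SNF(R) diag = [4, 12, 12, 12] → torsion [4, 12, 12, 12]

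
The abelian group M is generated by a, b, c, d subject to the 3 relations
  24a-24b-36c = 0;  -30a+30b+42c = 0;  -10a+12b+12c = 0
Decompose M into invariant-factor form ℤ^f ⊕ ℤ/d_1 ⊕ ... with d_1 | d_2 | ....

Answer: M ≅ ℤ^1 ⊕ ℤ/2 ⊕ ℤ/6 ⊕ ℤ/12

Derivation:
rank_ℚ(R)=3; free=4−3=1
SNF(R) diag = [2, 6, 12] → torsion [2, 6, 12]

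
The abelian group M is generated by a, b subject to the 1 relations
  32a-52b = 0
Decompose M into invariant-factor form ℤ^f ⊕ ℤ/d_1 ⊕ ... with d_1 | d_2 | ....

Answer: M ≅ ℤ^1 ⊕ ℤ/4

Derivation:
rank_ℚ(R)=1; free=2−1=1
SNF(R) diag = [4] → torsion [4]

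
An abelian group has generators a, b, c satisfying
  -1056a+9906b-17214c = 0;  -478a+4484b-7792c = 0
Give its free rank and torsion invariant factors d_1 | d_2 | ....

Answer: M ≅ ℤ^1 ⊕ ℤ/2 ⊕ ℤ/6

Derivation:
rank_ℚ(R)=2; free=3−2=1
SNF(R) diag = [2, 6] → torsion [2, 6]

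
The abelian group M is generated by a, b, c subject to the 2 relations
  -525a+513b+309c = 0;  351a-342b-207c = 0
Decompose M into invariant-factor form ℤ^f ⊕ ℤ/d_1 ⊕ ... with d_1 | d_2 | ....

rank_ℚ(R)=2; free=3−2=1
SNF(R) diag = [3, 9] → torsion [3, 9]

Answer: M ≅ ℤ^1 ⊕ ℤ/3 ⊕ ℤ/9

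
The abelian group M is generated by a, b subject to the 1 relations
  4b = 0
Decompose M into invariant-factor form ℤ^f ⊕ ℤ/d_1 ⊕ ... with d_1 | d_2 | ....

Answer: M ≅ ℤ^1 ⊕ ℤ/4

Derivation:
rank_ℚ(R)=1; free=2−1=1
SNF(R) diag = [4] → torsion [4]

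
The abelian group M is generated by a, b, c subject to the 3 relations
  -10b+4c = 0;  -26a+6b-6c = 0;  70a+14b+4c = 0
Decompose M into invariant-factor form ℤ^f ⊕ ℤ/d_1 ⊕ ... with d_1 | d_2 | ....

Answer: M ≅ ℤ/2 ⊕ ℤ/2 ⊕ ℤ/6

Derivation:
rank_ℚ(R)=3; free=3−3=0
SNF(R) diag = [2, 2, 6] → torsion [2, 2, 6]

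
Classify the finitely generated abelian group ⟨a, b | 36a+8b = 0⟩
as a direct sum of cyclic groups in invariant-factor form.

rank_ℚ(R)=1; free=2−1=1
SNF(R) diag = [4] → torsion [4]

Answer: M ≅ ℤ^1 ⊕ ℤ/4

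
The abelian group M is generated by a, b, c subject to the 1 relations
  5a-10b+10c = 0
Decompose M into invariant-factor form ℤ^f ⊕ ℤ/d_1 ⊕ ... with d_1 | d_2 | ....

Answer: M ≅ ℤ^2 ⊕ ℤ/5

Derivation:
rank_ℚ(R)=1; free=3−1=2
SNF(R) diag = [5] → torsion [5]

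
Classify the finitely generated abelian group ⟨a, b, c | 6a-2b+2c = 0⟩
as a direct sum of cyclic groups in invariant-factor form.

rank_ℚ(R)=1; free=3−1=2
SNF(R) diag = [2] → torsion [2]

Answer: M ≅ ℤ^2 ⊕ ℤ/2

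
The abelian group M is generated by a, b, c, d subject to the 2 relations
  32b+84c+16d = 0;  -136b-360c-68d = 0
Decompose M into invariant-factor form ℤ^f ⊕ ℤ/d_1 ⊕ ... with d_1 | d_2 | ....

rank_ℚ(R)=2; free=4−2=2
SNF(R) diag = [4, 12] → torsion [4, 12]

Answer: M ≅ ℤ^2 ⊕ ℤ/4 ⊕ ℤ/12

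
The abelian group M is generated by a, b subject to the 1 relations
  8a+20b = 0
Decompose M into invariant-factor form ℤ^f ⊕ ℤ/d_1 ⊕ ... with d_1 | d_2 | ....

rank_ℚ(R)=1; free=2−1=1
SNF(R) diag = [4] → torsion [4]

Answer: M ≅ ℤ^1 ⊕ ℤ/4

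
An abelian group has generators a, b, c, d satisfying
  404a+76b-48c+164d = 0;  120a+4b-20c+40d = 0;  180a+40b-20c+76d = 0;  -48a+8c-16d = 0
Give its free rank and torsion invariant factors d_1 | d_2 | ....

Answer: M ≅ ℤ/4 ⊕ ℤ/4 ⊕ ℤ/8 ⊕ ℤ/24

Derivation:
rank_ℚ(R)=4; free=4−4=0
SNF(R) diag = [4, 4, 8, 24] → torsion [4, 4, 8, 24]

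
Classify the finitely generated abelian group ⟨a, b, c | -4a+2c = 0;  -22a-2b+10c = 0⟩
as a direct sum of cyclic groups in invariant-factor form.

Answer: M ≅ ℤ^1 ⊕ ℤ/2 ⊕ ℤ/2

Derivation:
rank_ℚ(R)=2; free=3−2=1
SNF(R) diag = [2, 2] → torsion [2, 2]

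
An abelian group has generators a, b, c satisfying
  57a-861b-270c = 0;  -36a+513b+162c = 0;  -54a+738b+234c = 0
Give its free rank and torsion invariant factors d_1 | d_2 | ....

rank_ℚ(R)=3; free=3−3=0
SNF(R) diag = [3, 9, 18] → torsion [3, 9, 18]

Answer: M ≅ ℤ/3 ⊕ ℤ/9 ⊕ ℤ/18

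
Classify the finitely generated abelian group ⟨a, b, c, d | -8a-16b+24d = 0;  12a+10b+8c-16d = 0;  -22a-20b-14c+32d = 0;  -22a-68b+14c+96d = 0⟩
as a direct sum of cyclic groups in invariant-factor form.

Answer: M ≅ ℤ/2 ⊕ ℤ/2 ⊕ ℤ/4 ⊕ ℤ/8

Derivation:
rank_ℚ(R)=4; free=4−4=0
SNF(R) diag = [2, 2, 4, 8] → torsion [2, 2, 4, 8]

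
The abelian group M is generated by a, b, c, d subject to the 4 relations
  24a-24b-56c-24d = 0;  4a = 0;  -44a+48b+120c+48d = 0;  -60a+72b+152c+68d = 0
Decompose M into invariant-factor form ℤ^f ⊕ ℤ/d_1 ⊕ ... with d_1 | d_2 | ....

rank_ℚ(R)=4; free=4−4=0
SNF(R) diag = [4, 4, 8, 24] → torsion [4, 4, 8, 24]

Answer: M ≅ ℤ/4 ⊕ ℤ/4 ⊕ ℤ/8 ⊕ ℤ/24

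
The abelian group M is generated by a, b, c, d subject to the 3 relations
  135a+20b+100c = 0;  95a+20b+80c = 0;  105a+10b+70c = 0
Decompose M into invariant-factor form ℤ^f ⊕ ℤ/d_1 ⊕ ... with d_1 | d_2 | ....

Answer: M ≅ ℤ^1 ⊕ ℤ/5 ⊕ ℤ/10 ⊕ ℤ/20

Derivation:
rank_ℚ(R)=3; free=4−3=1
SNF(R) diag = [5, 10, 20] → torsion [5, 10, 20]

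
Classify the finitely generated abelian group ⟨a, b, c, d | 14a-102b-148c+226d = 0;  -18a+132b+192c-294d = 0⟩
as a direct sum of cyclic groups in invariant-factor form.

Answer: M ≅ ℤ^2 ⊕ ℤ/2 ⊕ ℤ/6

Derivation:
rank_ℚ(R)=2; free=4−2=2
SNF(R) diag = [2, 6] → torsion [2, 6]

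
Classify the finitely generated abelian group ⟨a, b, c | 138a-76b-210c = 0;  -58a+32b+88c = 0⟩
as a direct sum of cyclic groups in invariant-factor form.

rank_ℚ(R)=2; free=3−2=1
SNF(R) diag = [2, 2] → torsion [2, 2]

Answer: M ≅ ℤ^1 ⊕ ℤ/2 ⊕ ℤ/2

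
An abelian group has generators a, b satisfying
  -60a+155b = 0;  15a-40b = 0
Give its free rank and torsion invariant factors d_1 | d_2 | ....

rank_ℚ(R)=2; free=2−2=0
SNF(R) diag = [5, 15] → torsion [5, 15]

Answer: M ≅ ℤ/5 ⊕ ℤ/15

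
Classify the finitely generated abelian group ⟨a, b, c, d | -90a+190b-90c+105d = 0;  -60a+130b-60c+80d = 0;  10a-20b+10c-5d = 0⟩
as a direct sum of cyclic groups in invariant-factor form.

Answer: M ≅ ℤ^1 ⊕ ℤ/5 ⊕ ℤ/10 ⊕ ℤ/20

Derivation:
rank_ℚ(R)=3; free=4−3=1
SNF(R) diag = [5, 10, 20] → torsion [5, 10, 20]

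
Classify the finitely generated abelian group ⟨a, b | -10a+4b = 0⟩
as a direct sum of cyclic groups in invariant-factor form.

Answer: M ≅ ℤ^1 ⊕ ℤ/2

Derivation:
rank_ℚ(R)=1; free=2−1=1
SNF(R) diag = [2] → torsion [2]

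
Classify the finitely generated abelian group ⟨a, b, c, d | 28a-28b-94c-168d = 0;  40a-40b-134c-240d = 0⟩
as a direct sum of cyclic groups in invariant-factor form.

rank_ℚ(R)=2; free=4−2=2
SNF(R) diag = [2, 4] → torsion [2, 4]

Answer: M ≅ ℤ^2 ⊕ ℤ/2 ⊕ ℤ/4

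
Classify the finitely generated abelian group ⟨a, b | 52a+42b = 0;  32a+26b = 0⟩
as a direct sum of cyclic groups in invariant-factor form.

Answer: M ≅ ℤ/2 ⊕ ℤ/4

Derivation:
rank_ℚ(R)=2; free=2−2=0
SNF(R) diag = [2, 4] → torsion [2, 4]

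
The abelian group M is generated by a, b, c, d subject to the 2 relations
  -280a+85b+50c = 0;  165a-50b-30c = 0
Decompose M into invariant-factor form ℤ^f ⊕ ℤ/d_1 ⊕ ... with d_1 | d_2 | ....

Answer: M ≅ ℤ^2 ⊕ ℤ/5 ⊕ ℤ/5

Derivation:
rank_ℚ(R)=2; free=4−2=2
SNF(R) diag = [5, 5] → torsion [5, 5]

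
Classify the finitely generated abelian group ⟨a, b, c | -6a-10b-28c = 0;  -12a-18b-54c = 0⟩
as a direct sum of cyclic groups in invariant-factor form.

rank_ℚ(R)=2; free=3−2=1
SNF(R) diag = [2, 6] → torsion [2, 6]

Answer: M ≅ ℤ^1 ⊕ ℤ/2 ⊕ ℤ/6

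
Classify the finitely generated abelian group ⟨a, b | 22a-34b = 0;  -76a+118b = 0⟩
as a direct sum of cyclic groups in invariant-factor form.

Answer: M ≅ ℤ/2 ⊕ ℤ/6

Derivation:
rank_ℚ(R)=2; free=2−2=0
SNF(R) diag = [2, 6] → torsion [2, 6]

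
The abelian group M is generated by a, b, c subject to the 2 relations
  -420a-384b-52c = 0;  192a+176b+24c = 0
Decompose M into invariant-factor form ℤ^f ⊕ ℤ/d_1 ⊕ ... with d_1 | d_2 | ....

Answer: M ≅ ℤ^1 ⊕ ℤ/4 ⊕ ℤ/8

Derivation:
rank_ℚ(R)=2; free=3−2=1
SNF(R) diag = [4, 8] → torsion [4, 8]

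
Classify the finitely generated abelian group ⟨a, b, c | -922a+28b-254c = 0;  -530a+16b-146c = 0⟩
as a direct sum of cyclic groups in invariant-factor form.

Answer: M ≅ ℤ^1 ⊕ ℤ/2 ⊕ ℤ/4

Derivation:
rank_ℚ(R)=2; free=3−2=1
SNF(R) diag = [2, 4] → torsion [2, 4]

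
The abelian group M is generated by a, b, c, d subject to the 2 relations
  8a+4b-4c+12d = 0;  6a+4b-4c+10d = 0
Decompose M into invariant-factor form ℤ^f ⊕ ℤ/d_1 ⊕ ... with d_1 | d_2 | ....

rank_ℚ(R)=2; free=4−2=2
SNF(R) diag = [2, 4] → torsion [2, 4]

Answer: M ≅ ℤ^2 ⊕ ℤ/2 ⊕ ℤ/4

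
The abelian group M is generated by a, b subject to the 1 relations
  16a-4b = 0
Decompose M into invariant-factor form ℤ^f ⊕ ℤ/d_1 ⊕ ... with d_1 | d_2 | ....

Answer: M ≅ ℤ^1 ⊕ ℤ/4

Derivation:
rank_ℚ(R)=1; free=2−1=1
SNF(R) diag = [4] → torsion [4]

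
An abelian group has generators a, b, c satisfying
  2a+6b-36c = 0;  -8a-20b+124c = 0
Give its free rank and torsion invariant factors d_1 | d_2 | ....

Answer: M ≅ ℤ^1 ⊕ ℤ/2 ⊕ ℤ/4

Derivation:
rank_ℚ(R)=2; free=3−2=1
SNF(R) diag = [2, 4] → torsion [2, 4]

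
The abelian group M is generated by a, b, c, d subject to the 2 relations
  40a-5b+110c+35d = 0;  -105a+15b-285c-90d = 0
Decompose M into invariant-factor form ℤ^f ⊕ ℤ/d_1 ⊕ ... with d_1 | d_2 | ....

Answer: M ≅ ℤ^2 ⊕ ℤ/5 ⊕ ℤ/15

Derivation:
rank_ℚ(R)=2; free=4−2=2
SNF(R) diag = [5, 15] → torsion [5, 15]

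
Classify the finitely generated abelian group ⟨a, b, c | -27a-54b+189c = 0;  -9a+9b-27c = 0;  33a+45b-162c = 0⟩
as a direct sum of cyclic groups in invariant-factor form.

Answer: M ≅ ℤ/3 ⊕ ℤ/9 ⊕ ℤ/27

Derivation:
rank_ℚ(R)=3; free=3−3=0
SNF(R) diag = [3, 9, 27] → torsion [3, 9, 27]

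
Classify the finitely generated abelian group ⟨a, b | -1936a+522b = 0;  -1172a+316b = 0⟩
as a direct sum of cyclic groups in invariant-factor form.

Answer: M ≅ ℤ/2 ⊕ ℤ/4

Derivation:
rank_ℚ(R)=2; free=2−2=0
SNF(R) diag = [2, 4] → torsion [2, 4]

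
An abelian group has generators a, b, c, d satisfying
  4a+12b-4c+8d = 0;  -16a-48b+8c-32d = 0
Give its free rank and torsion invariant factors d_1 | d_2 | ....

Answer: M ≅ ℤ^2 ⊕ ℤ/4 ⊕ ℤ/8

Derivation:
rank_ℚ(R)=2; free=4−2=2
SNF(R) diag = [4, 8] → torsion [4, 8]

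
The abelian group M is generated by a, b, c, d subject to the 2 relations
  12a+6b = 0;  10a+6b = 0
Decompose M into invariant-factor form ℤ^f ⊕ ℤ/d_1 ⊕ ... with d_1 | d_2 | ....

Answer: M ≅ ℤ^2 ⊕ ℤ/2 ⊕ ℤ/6

Derivation:
rank_ℚ(R)=2; free=4−2=2
SNF(R) diag = [2, 6] → torsion [2, 6]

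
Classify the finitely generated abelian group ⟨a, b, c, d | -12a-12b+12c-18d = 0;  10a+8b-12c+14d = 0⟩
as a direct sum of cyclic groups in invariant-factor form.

Answer: M ≅ ℤ^2 ⊕ ℤ/2 ⊕ ℤ/6

Derivation:
rank_ℚ(R)=2; free=4−2=2
SNF(R) diag = [2, 6] → torsion [2, 6]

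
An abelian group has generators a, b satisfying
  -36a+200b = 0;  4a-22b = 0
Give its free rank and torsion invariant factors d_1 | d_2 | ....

Answer: M ≅ ℤ/2 ⊕ ℤ/4

Derivation:
rank_ℚ(R)=2; free=2−2=0
SNF(R) diag = [2, 4] → torsion [2, 4]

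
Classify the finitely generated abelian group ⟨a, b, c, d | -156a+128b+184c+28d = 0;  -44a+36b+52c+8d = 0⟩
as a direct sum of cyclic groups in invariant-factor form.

rank_ℚ(R)=2; free=4−2=2
SNF(R) diag = [4, 4] → torsion [4, 4]

Answer: M ≅ ℤ^2 ⊕ ℤ/4 ⊕ ℤ/4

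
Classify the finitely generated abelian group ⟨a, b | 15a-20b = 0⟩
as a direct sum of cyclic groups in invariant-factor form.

rank_ℚ(R)=1; free=2−1=1
SNF(R) diag = [5] → torsion [5]

Answer: M ≅ ℤ^1 ⊕ ℤ/5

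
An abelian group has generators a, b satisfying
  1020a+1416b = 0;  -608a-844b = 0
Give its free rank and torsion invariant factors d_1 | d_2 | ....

Answer: M ≅ ℤ/4 ⊕ ℤ/12

Derivation:
rank_ℚ(R)=2; free=2−2=0
SNF(R) diag = [4, 12] → torsion [4, 12]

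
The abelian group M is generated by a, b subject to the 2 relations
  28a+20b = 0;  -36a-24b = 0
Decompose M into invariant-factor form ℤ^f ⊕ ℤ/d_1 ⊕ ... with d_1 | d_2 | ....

Answer: M ≅ ℤ/4 ⊕ ℤ/12

Derivation:
rank_ℚ(R)=2; free=2−2=0
SNF(R) diag = [4, 12] → torsion [4, 12]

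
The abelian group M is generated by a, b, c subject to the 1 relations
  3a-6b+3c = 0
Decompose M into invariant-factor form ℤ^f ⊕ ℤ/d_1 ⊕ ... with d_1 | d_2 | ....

rank_ℚ(R)=1; free=3−1=2
SNF(R) diag = [3] → torsion [3]

Answer: M ≅ ℤ^2 ⊕ ℤ/3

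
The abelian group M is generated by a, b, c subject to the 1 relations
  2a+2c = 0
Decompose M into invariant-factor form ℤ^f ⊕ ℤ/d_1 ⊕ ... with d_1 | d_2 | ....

rank_ℚ(R)=1; free=3−1=2
SNF(R) diag = [2] → torsion [2]

Answer: M ≅ ℤ^2 ⊕ ℤ/2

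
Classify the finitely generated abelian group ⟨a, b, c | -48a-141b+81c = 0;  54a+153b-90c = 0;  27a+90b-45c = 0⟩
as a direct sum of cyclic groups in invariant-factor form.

rank_ℚ(R)=3; free=3−3=0
SNF(R) diag = [3, 9, 27] → torsion [3, 9, 27]

Answer: M ≅ ℤ/3 ⊕ ℤ/9 ⊕ ℤ/27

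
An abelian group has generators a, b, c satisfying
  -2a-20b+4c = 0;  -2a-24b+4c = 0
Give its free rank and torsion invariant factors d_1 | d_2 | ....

rank_ℚ(R)=2; free=3−2=1
SNF(R) diag = [2, 4] → torsion [2, 4]

Answer: M ≅ ℤ^1 ⊕ ℤ/2 ⊕ ℤ/4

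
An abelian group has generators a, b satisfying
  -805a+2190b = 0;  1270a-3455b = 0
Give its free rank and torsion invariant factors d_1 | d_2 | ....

rank_ℚ(R)=2; free=2−2=0
SNF(R) diag = [5, 5] → torsion [5, 5]

Answer: M ≅ ℤ/5 ⊕ ℤ/5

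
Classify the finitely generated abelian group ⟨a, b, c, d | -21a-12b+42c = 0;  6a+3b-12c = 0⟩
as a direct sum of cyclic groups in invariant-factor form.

Answer: M ≅ ℤ^2 ⊕ ℤ/3 ⊕ ℤ/3

Derivation:
rank_ℚ(R)=2; free=4−2=2
SNF(R) diag = [3, 3] → torsion [3, 3]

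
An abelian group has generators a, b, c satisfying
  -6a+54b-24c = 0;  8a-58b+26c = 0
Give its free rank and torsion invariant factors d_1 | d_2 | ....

Answer: M ≅ ℤ^1 ⊕ ℤ/2 ⊕ ℤ/6

Derivation:
rank_ℚ(R)=2; free=3−2=1
SNF(R) diag = [2, 6] → torsion [2, 6]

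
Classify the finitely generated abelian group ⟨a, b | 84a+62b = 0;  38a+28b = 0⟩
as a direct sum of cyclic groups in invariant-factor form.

Answer: M ≅ ℤ/2 ⊕ ℤ/2

Derivation:
rank_ℚ(R)=2; free=2−2=0
SNF(R) diag = [2, 2] → torsion [2, 2]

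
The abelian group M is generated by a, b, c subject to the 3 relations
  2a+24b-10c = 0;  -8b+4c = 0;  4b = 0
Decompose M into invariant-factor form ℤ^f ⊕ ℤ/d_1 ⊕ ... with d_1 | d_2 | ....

rank_ℚ(R)=3; free=3−3=0
SNF(R) diag = [2, 4, 4] → torsion [2, 4, 4]

Answer: M ≅ ℤ/2 ⊕ ℤ/4 ⊕ ℤ/4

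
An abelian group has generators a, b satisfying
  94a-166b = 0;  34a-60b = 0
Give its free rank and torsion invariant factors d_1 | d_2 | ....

rank_ℚ(R)=2; free=2−2=0
SNF(R) diag = [2, 2] → torsion [2, 2]

Answer: M ≅ ℤ/2 ⊕ ℤ/2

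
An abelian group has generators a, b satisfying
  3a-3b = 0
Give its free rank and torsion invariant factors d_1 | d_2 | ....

Answer: M ≅ ℤ^1 ⊕ ℤ/3

Derivation:
rank_ℚ(R)=1; free=2−1=1
SNF(R) diag = [3] → torsion [3]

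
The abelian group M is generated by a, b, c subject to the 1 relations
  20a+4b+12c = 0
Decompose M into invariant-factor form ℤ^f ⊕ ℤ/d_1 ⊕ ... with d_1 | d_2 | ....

Answer: M ≅ ℤ^2 ⊕ ℤ/4

Derivation:
rank_ℚ(R)=1; free=3−1=2
SNF(R) diag = [4] → torsion [4]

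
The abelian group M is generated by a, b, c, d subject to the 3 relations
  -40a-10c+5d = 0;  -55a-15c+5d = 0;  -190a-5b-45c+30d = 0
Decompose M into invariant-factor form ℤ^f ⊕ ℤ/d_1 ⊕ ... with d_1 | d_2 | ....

rank_ℚ(R)=3; free=4−3=1
SNF(R) diag = [5, 5, 5] → torsion [5, 5, 5]

Answer: M ≅ ℤ^1 ⊕ ℤ/5 ⊕ ℤ/5 ⊕ ℤ/5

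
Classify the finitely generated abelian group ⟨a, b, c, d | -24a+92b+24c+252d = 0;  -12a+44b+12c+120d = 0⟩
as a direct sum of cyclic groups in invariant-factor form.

rank_ℚ(R)=2; free=4−2=2
SNF(R) diag = [4, 12] → torsion [4, 12]

Answer: M ≅ ℤ^2 ⊕ ℤ/4 ⊕ ℤ/12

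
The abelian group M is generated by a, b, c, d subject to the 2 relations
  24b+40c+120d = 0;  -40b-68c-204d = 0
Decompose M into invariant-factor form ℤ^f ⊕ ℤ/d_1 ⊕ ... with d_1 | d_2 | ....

rank_ℚ(R)=2; free=4−2=2
SNF(R) diag = [4, 8] → torsion [4, 8]

Answer: M ≅ ℤ^2 ⊕ ℤ/4 ⊕ ℤ/8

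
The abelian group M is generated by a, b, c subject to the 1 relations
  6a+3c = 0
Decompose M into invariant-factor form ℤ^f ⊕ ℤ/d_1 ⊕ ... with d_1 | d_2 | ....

Answer: M ≅ ℤ^2 ⊕ ℤ/3

Derivation:
rank_ℚ(R)=1; free=3−1=2
SNF(R) diag = [3] → torsion [3]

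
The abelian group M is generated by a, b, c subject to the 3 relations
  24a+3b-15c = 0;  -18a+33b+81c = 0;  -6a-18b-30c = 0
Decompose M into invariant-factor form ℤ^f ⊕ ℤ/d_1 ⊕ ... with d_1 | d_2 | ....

Answer: M ≅ ℤ/3 ⊕ ℤ/6 ⊕ ℤ/18

Derivation:
rank_ℚ(R)=3; free=3−3=0
SNF(R) diag = [3, 6, 18] → torsion [3, 6, 18]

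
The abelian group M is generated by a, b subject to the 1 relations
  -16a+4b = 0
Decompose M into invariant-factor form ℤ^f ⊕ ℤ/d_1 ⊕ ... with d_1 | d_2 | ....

rank_ℚ(R)=1; free=2−1=1
SNF(R) diag = [4] → torsion [4]

Answer: M ≅ ℤ^1 ⊕ ℤ/4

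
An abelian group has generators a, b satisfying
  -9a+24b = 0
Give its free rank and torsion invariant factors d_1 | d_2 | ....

rank_ℚ(R)=1; free=2−1=1
SNF(R) diag = [3] → torsion [3]

Answer: M ≅ ℤ^1 ⊕ ℤ/3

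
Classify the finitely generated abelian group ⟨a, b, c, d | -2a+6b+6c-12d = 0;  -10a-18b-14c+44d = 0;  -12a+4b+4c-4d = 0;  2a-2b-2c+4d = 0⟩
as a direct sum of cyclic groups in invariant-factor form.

Answer: M ≅ ℤ/2 ⊕ ℤ/4 ⊕ ℤ/4 ⊕ ℤ/4

Derivation:
rank_ℚ(R)=4; free=4−4=0
SNF(R) diag = [2, 4, 4, 4] → torsion [2, 4, 4, 4]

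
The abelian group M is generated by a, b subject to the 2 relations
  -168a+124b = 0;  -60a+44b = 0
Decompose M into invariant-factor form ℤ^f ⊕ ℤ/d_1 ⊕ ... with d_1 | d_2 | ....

rank_ℚ(R)=2; free=2−2=0
SNF(R) diag = [4, 12] → torsion [4, 12]

Answer: M ≅ ℤ/4 ⊕ ℤ/12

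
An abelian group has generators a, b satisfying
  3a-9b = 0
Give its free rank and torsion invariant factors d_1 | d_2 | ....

Answer: M ≅ ℤ^1 ⊕ ℤ/3

Derivation:
rank_ℚ(R)=1; free=2−1=1
SNF(R) diag = [3] → torsion [3]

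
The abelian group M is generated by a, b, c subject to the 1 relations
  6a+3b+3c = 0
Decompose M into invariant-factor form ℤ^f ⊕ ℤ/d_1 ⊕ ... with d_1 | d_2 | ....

Answer: M ≅ ℤ^2 ⊕ ℤ/3

Derivation:
rank_ℚ(R)=1; free=3−1=2
SNF(R) diag = [3] → torsion [3]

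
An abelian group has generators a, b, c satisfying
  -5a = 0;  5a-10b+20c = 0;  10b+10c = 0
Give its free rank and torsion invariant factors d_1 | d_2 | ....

rank_ℚ(R)=3; free=3−3=0
SNF(R) diag = [5, 10, 30] → torsion [5, 10, 30]

Answer: M ≅ ℤ/5 ⊕ ℤ/10 ⊕ ℤ/30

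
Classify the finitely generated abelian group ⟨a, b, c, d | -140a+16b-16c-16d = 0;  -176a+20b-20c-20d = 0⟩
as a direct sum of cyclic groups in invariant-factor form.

rank_ℚ(R)=2; free=4−2=2
SNF(R) diag = [4, 4] → torsion [4, 4]

Answer: M ≅ ℤ^2 ⊕ ℤ/4 ⊕ ℤ/4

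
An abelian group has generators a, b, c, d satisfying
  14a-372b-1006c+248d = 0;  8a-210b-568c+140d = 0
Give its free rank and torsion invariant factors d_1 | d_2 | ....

Answer: M ≅ ℤ^2 ⊕ ℤ/2 ⊕ ℤ/6

Derivation:
rank_ℚ(R)=2; free=4−2=2
SNF(R) diag = [2, 6] → torsion [2, 6]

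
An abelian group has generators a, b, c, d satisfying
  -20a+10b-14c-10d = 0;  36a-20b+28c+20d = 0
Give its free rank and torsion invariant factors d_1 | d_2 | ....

Answer: M ≅ ℤ^2 ⊕ ℤ/2 ⊕ ℤ/4

Derivation:
rank_ℚ(R)=2; free=4−2=2
SNF(R) diag = [2, 4] → torsion [2, 4]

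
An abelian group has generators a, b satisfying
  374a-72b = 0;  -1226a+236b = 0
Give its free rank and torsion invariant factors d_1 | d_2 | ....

rank_ℚ(R)=2; free=2−2=0
SNF(R) diag = [2, 4] → torsion [2, 4]

Answer: M ≅ ℤ/2 ⊕ ℤ/4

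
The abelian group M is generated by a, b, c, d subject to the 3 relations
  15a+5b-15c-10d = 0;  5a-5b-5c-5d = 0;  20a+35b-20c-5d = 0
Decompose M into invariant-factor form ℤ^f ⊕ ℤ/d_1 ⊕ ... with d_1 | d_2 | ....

rank_ℚ(R)=3; free=4−3=1
SNF(R) diag = [5, 5, 5] → torsion [5, 5, 5]

Answer: M ≅ ℤ^1 ⊕ ℤ/5 ⊕ ℤ/5 ⊕ ℤ/5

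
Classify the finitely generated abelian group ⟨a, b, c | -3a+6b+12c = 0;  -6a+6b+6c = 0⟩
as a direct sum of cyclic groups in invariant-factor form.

rank_ℚ(R)=2; free=3−2=1
SNF(R) diag = [3, 6] → torsion [3, 6]

Answer: M ≅ ℤ^1 ⊕ ℤ/3 ⊕ ℤ/6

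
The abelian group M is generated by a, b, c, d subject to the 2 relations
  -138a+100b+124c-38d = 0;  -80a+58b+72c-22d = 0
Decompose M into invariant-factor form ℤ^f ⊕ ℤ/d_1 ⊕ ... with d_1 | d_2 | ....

Answer: M ≅ ℤ^2 ⊕ ℤ/2 ⊕ ℤ/2

Derivation:
rank_ℚ(R)=2; free=4−2=2
SNF(R) diag = [2, 2] → torsion [2, 2]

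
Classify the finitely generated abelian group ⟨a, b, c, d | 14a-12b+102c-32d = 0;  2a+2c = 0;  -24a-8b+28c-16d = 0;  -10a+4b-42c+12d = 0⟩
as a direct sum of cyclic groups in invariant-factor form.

Answer: M ≅ ℤ/2 ⊕ ℤ/4 ⊕ ℤ/4 ⊕ ℤ/4

Derivation:
rank_ℚ(R)=4; free=4−4=0
SNF(R) diag = [2, 4, 4, 4] → torsion [2, 4, 4, 4]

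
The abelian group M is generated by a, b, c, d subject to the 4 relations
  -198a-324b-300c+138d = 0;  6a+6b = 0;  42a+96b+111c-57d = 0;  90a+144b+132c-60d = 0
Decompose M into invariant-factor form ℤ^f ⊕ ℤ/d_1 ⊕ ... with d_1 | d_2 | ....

rank_ℚ(R)=4; free=4−4=0
SNF(R) diag = [3, 6, 18, 18] → torsion [3, 6, 18, 18]

Answer: M ≅ ℤ/3 ⊕ ℤ/6 ⊕ ℤ/18 ⊕ ℤ/18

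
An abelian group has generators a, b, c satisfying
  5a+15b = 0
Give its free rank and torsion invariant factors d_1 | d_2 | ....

Answer: M ≅ ℤ^2 ⊕ ℤ/5

Derivation:
rank_ℚ(R)=1; free=3−1=2
SNF(R) diag = [5] → torsion [5]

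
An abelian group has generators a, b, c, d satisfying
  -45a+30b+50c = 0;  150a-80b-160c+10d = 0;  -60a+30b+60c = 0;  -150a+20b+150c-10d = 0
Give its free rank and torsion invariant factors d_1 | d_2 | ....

rank_ℚ(R)=4; free=4−4=0
SNF(R) diag = [5, 10, 30, 90] → torsion [5, 10, 30, 90]

Answer: M ≅ ℤ/5 ⊕ ℤ/10 ⊕ ℤ/30 ⊕ ℤ/90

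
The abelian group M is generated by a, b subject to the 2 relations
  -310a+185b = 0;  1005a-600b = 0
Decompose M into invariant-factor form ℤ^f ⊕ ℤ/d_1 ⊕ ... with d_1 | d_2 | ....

Answer: M ≅ ℤ/5 ⊕ ℤ/15

Derivation:
rank_ℚ(R)=2; free=2−2=0
SNF(R) diag = [5, 15] → torsion [5, 15]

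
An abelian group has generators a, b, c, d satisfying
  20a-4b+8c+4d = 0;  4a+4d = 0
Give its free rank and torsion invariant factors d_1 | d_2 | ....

rank_ℚ(R)=2; free=4−2=2
SNF(R) diag = [4, 4] → torsion [4, 4]

Answer: M ≅ ℤ^2 ⊕ ℤ/4 ⊕ ℤ/4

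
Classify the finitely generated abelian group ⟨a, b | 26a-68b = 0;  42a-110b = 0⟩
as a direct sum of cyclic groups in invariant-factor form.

rank_ℚ(R)=2; free=2−2=0
SNF(R) diag = [2, 2] → torsion [2, 2]

Answer: M ≅ ℤ/2 ⊕ ℤ/2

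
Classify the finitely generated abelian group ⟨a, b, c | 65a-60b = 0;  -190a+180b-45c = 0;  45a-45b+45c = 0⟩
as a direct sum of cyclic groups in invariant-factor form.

rank_ℚ(R)=3; free=3−3=0
SNF(R) diag = [5, 15, 45] → torsion [5, 15, 45]

Answer: M ≅ ℤ/5 ⊕ ℤ/15 ⊕ ℤ/45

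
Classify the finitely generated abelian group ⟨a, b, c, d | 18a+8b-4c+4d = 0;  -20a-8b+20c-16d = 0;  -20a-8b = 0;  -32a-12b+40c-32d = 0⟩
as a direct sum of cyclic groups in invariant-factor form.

rank_ℚ(R)=4; free=4−4=0
SNF(R) diag = [2, 4, 4, 8] → torsion [2, 4, 4, 8]

Answer: M ≅ ℤ/2 ⊕ ℤ/4 ⊕ ℤ/4 ⊕ ℤ/8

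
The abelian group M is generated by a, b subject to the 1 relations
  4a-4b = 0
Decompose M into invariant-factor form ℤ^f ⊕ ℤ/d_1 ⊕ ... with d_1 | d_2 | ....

rank_ℚ(R)=1; free=2−1=1
SNF(R) diag = [4] → torsion [4]

Answer: M ≅ ℤ^1 ⊕ ℤ/4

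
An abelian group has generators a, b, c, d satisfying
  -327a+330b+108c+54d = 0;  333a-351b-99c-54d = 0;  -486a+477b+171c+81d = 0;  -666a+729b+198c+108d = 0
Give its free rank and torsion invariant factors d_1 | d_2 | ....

rank_ℚ(R)=4; free=4−4=0
SNF(R) diag = [3, 9, 27, 27] → torsion [3, 9, 27, 27]

Answer: M ≅ ℤ/3 ⊕ ℤ/9 ⊕ ℤ/27 ⊕ ℤ/27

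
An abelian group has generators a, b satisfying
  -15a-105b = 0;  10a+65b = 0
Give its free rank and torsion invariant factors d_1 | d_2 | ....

rank_ℚ(R)=2; free=2−2=0
SNF(R) diag = [5, 15] → torsion [5, 15]

Answer: M ≅ ℤ/5 ⊕ ℤ/15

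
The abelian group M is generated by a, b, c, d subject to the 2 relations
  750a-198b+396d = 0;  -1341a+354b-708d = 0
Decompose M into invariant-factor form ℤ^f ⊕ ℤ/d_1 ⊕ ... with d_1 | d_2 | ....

Answer: M ≅ ℤ^2 ⊕ ℤ/3 ⊕ ℤ/6

Derivation:
rank_ℚ(R)=2; free=4−2=2
SNF(R) diag = [3, 6] → torsion [3, 6]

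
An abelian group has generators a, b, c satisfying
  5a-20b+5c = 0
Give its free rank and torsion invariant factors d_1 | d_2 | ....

rank_ℚ(R)=1; free=3−1=2
SNF(R) diag = [5] → torsion [5]

Answer: M ≅ ℤ^2 ⊕ ℤ/5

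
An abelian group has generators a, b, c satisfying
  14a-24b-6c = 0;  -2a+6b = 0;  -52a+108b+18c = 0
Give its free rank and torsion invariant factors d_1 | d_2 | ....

Answer: M ≅ ℤ/2 ⊕ ℤ/6 ⊕ ℤ/6

Derivation:
rank_ℚ(R)=3; free=3−3=0
SNF(R) diag = [2, 6, 6] → torsion [2, 6, 6]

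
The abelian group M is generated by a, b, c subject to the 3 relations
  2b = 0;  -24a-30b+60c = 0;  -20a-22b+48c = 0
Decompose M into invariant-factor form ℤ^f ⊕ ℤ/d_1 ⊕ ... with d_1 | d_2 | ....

Answer: M ≅ ℤ/2 ⊕ ℤ/4 ⊕ ℤ/12

Derivation:
rank_ℚ(R)=3; free=3−3=0
SNF(R) diag = [2, 4, 12] → torsion [2, 4, 12]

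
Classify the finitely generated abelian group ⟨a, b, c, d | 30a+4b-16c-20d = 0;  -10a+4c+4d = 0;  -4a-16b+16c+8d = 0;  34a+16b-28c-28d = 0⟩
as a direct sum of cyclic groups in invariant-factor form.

rank_ℚ(R)=4; free=4−4=0
SNF(R) diag = [2, 4, 8, 8] → torsion [2, 4, 8, 8]

Answer: M ≅ ℤ/2 ⊕ ℤ/4 ⊕ ℤ/8 ⊕ ℤ/8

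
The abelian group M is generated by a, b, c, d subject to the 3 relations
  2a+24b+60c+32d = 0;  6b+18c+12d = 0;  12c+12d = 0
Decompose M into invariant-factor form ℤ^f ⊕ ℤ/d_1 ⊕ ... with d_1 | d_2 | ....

Answer: M ≅ ℤ^1 ⊕ ℤ/2 ⊕ ℤ/6 ⊕ ℤ/12

Derivation:
rank_ℚ(R)=3; free=4−3=1
SNF(R) diag = [2, 6, 12] → torsion [2, 6, 12]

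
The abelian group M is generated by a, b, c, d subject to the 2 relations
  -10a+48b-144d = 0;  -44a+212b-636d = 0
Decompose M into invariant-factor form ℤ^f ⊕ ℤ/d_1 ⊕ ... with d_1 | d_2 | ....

rank_ℚ(R)=2; free=4−2=2
SNF(R) diag = [2, 4] → torsion [2, 4]

Answer: M ≅ ℤ^2 ⊕ ℤ/2 ⊕ ℤ/4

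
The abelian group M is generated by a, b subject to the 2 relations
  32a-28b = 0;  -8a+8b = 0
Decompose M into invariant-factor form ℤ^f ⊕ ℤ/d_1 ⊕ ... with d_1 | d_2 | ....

rank_ℚ(R)=2; free=2−2=0
SNF(R) diag = [4, 8] → torsion [4, 8]

Answer: M ≅ ℤ/4 ⊕ ℤ/8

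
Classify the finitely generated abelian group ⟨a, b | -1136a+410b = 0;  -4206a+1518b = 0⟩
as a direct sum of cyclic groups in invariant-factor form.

Answer: M ≅ ℤ/2 ⊕ ℤ/6

Derivation:
rank_ℚ(R)=2; free=2−2=0
SNF(R) diag = [2, 6] → torsion [2, 6]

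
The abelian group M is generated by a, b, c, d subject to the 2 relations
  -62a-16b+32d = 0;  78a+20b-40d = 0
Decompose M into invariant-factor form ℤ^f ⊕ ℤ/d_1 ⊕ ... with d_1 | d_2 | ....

rank_ℚ(R)=2; free=4−2=2
SNF(R) diag = [2, 4] → torsion [2, 4]

Answer: M ≅ ℤ^2 ⊕ ℤ/2 ⊕ ℤ/4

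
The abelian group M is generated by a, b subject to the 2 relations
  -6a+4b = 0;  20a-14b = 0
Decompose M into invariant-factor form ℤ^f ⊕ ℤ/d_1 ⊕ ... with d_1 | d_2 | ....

rank_ℚ(R)=2; free=2−2=0
SNF(R) diag = [2, 2] → torsion [2, 2]

Answer: M ≅ ℤ/2 ⊕ ℤ/2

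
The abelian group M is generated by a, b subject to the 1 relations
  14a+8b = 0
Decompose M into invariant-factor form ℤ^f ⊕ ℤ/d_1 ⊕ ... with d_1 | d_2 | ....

Answer: M ≅ ℤ^1 ⊕ ℤ/2

Derivation:
rank_ℚ(R)=1; free=2−1=1
SNF(R) diag = [2] → torsion [2]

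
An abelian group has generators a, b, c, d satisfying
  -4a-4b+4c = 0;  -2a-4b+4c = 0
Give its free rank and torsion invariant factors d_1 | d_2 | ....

Answer: M ≅ ℤ^2 ⊕ ℤ/2 ⊕ ℤ/4

Derivation:
rank_ℚ(R)=2; free=4−2=2
SNF(R) diag = [2, 4] → torsion [2, 4]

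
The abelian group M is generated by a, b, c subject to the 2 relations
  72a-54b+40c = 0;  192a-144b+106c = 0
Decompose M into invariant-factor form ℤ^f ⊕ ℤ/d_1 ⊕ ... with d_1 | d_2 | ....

Answer: M ≅ ℤ^1 ⊕ ℤ/2 ⊕ ℤ/6

Derivation:
rank_ℚ(R)=2; free=3−2=1
SNF(R) diag = [2, 6] → torsion [2, 6]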